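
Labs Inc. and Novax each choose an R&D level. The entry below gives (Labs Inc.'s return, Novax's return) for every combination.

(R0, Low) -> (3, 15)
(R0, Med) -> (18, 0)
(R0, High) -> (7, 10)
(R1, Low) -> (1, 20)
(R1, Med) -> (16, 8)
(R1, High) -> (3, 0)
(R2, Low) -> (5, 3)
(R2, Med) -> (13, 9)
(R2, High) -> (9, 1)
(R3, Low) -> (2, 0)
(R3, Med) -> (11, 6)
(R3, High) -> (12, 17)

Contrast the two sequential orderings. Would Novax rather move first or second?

first

If Labs Inc. leads: Novax's best replies are R0→Low, R1→Low, R2→Med, R3→High; Labs Inc.'s induced payoffs 3, 1, 13, 12; outcome (R2, Med), payoffs (13, 9).
If Novax leads: Labs Inc.'s best replies are Low→R2, Med→R0, High→R3; Novax's induced payoffs 3, 0, 17; outcome (R3, High), payoffs (12, 17).
Novax gets 17 moving first and 9 moving second, so Novax prefers to move first.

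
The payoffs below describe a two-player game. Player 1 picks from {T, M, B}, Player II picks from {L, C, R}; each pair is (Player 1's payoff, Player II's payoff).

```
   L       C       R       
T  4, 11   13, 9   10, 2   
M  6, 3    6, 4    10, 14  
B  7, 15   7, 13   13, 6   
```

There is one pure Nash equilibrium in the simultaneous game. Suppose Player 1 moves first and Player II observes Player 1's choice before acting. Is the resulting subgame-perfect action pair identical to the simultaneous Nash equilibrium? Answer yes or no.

Solve by backward induction (Player 1 leads).
- T: Player II compares 11, 9, 2 and picks L; Player 1 would get 4.
- M: Player II compares 3, 4, 14 and picks R; Player 1 would get 10.
- B: Player II compares 15, 13, 6 and picks L; Player 1 would get 7.
Player 1's induced payoffs are 4, 10, 7, so Player 1 commits to M. Subgame-perfect outcome: (M, R) with payoffs (10, 14).
Under simultaneous play:
Player 1's best replies: L→B; C→T; R→B.
Player II's best replies: T→L; M→R; B→L.
Only (B, L) has each player best-responding; Nash payoffs (7, 15).
Sequential outcome (M, R) differs from the Nash profile (B, L).

no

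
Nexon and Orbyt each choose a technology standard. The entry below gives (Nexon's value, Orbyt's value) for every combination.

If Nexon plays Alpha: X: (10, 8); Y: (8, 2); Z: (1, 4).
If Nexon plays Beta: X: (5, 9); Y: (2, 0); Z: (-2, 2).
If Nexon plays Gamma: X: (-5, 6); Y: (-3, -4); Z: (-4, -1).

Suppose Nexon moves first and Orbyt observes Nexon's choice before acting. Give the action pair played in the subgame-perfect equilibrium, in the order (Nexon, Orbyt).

(Alpha, X)

Orbyt best-responds to each possible Nexon move:
- Alpha → Orbyt plays X (best of 8, 2, 4); Nexon gets 10.
- Beta → Orbyt plays X (best of 9, 0, 2); Nexon gets 5.
- Gamma → Orbyt plays X (best of 6, -4, -1); Nexon gets -5.
Nexon's induced payoffs are 10, 5, -5, so Nexon commits to Alpha. Subgame-perfect outcome: (Alpha, X) with payoffs (10, 8).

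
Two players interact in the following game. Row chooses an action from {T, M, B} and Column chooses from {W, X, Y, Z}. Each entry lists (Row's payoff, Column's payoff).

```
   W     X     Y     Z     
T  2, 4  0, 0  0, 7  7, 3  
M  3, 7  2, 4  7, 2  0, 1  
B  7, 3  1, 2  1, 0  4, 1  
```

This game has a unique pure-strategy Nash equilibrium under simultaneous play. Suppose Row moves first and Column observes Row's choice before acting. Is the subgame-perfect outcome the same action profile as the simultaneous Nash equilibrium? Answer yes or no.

yes

Solve by backward induction (Row leads).
- T → Column plays Y (best of 4, 0, 7, 3); Row gets 0.
- M → Column plays W (best of 7, 4, 2, 1); Row gets 3.
- B → Column plays W (best of 3, 2, 0, 1); Row gets 7.
Among 0, 3, 7, the best is 7 at B. Subgame-perfect outcome: (B, W) with payoffs (7, 3).
For the simultaneous game, intersect best replies.
Row's best replies: W→B; X→M; Y→M; Z→T.
Column's best replies: T→Y; M→W; B→W.
The unique mutual best reply is (B, W), giving (7, 3).
Sequential outcome (B, W) coincides with the Nash profile (B, W).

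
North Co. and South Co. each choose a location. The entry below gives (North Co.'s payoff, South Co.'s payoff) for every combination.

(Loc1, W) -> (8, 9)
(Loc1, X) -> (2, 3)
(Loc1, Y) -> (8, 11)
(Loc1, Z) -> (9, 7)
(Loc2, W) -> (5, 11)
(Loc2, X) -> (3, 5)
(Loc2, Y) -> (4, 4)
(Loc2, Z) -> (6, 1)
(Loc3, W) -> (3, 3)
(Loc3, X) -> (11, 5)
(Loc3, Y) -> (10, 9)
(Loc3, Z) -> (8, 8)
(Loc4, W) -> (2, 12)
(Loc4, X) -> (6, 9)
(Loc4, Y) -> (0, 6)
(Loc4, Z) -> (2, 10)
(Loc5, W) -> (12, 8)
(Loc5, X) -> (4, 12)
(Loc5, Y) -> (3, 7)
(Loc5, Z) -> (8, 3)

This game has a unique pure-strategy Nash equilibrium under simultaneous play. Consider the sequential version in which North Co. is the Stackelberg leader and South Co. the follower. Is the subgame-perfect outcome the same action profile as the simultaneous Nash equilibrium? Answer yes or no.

yes

Backward induction with North Co. moving first.
- Loc1 → South Co. plays Y (best of 9, 3, 11, 7); North Co. gets 8.
- Loc2 → South Co. plays W (best of 11, 5, 4, 1); North Co. gets 5.
- Loc3 → South Co. plays Y (best of 3, 5, 9, 8); North Co. gets 10.
- Loc4 → South Co. plays W (best of 12, 9, 6, 10); North Co. gets 2.
- Loc5 → South Co. plays X (best of 8, 12, 7, 3); North Co. gets 4.
Among 8, 5, 10, 2, 4, the best is 10 at Loc3. Subgame-perfect outcome: (Loc3, Y) with payoffs (10, 9).
Under simultaneous play:
North Co.'s best replies: W→Loc5; X→Loc3; Y→Loc3; Z→Loc1.
South Co.'s best replies: Loc1→Y; Loc2→W; Loc3→Y; Loc4→W; Loc5→X.
The unique mutual best reply is (Loc3, Y), giving (10, 9).
Sequential outcome (Loc3, Y) coincides with the Nash profile (Loc3, Y).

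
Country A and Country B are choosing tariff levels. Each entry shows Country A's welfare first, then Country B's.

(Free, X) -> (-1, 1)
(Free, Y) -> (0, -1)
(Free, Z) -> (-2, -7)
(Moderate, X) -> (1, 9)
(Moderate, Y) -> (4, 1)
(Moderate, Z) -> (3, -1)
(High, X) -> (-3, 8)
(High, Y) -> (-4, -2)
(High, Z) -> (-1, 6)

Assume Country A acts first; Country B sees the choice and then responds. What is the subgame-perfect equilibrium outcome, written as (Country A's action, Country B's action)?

(Moderate, X)

Backward induction with Country A moving first.
- Free → Country B plays X (best of 1, -1, -7); Country A gets -1.
- Moderate → Country B plays X (best of 9, 1, -1); Country A gets 1.
- High → Country B plays X (best of 8, -2, 6); Country A gets -3.
Maximizing over -1, 1, -3, Country A chooses Moderate. Subgame-perfect outcome: (Moderate, X) with payoffs (1, 9).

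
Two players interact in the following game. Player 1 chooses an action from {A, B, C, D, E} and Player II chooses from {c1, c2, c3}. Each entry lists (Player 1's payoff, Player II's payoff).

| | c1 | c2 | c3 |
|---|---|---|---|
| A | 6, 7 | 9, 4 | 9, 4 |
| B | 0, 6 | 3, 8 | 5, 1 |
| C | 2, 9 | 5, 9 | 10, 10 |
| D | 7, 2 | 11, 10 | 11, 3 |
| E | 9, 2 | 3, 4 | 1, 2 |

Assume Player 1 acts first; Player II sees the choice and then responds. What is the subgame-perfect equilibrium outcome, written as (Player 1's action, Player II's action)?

Backward induction with Player 1 moving first.
- A: BR = c1, leader payoff 6.
- B: BR = c2, leader payoff 3.
- C: BR = c3, leader payoff 10.
- D: BR = c2, leader payoff 11.
- E: BR = c2, leader payoff 3.
Among 6, 3, 10, 11, 3, the best is 11 at D. Subgame-perfect outcome: (D, c2) with payoffs (11, 10).

(D, c2)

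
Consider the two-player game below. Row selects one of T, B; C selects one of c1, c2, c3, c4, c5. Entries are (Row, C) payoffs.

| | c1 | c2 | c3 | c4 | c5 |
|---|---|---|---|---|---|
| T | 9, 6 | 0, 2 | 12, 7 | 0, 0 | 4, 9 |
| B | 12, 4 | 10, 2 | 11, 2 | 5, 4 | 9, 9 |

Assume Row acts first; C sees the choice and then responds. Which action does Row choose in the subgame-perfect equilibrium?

C best-responds to each possible Row move:
- T: BR = c5, leader payoff 4.
- B: BR = c5, leader payoff 9.
Row's induced payoffs are 4, 9, so Row commits to B. Subgame-perfect outcome: (B, c5) with payoffs (9, 9).

B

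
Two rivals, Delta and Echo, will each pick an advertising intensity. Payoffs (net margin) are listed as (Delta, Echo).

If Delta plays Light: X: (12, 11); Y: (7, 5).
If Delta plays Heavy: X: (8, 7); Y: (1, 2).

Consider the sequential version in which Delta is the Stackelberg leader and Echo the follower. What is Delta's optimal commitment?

Work backward from Echo's decision.
- Light → Echo plays X (best of 11, 5); Delta gets 12.
- Heavy → Echo plays X (best of 7, 2); Delta gets 8.
Maximizing over 12, 8, Delta chooses Light. Subgame-perfect outcome: (Light, X) with payoffs (12, 11).

Light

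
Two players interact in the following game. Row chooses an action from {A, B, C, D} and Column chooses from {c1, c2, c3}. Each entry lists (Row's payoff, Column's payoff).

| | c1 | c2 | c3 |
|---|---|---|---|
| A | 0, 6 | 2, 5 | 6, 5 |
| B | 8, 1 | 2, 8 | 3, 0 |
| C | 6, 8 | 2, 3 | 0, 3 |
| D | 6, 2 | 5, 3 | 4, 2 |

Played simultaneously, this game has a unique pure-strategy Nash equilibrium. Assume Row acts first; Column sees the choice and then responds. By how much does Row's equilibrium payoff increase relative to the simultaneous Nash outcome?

1

Solve by backward induction (Row leads).
- A: BR = c1, leader payoff 0.
- B: BR = c2, leader payoff 2.
- C: BR = c1, leader payoff 6.
- D: BR = c2, leader payoff 5.
Among 0, 2, 6, 5, the best is 6 at C. Subgame-perfect outcome: (C, c1) with payoffs (6, 8).
Under simultaneous play:
Row's best replies: c1→B; c2→D; c3→A.
Column's best replies: A→c1; B→c2; C→c1; D→c2.
The unique mutual best reply is (D, c2), giving (5, 3).
Row's commitment gain: 6 − 5 = 1.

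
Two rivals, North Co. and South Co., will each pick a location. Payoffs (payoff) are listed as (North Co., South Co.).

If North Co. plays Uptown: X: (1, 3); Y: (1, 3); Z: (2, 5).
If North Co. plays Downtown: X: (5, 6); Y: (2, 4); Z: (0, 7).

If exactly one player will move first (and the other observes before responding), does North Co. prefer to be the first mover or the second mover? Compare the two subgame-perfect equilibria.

second

If North Co. leads: South Co.'s best replies are Uptown→Z, Downtown→Z; North Co.'s induced payoffs 2, 0; outcome (Uptown, Z), payoffs (2, 5).
If South Co. leads: North Co.'s best replies are X→Downtown, Y→Downtown, Z→Uptown; South Co.'s induced payoffs 6, 4, 5; outcome (Downtown, X), payoffs (5, 6).
North Co. gets 2 moving first and 5 moving second, so North Co. prefers to move second.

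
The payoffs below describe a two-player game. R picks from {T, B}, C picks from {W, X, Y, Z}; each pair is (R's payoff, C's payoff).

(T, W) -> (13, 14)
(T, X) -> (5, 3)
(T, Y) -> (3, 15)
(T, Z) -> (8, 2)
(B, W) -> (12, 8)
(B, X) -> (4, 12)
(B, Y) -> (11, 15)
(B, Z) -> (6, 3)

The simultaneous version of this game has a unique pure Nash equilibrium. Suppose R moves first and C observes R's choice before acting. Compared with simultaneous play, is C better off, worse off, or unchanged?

Backward induction with R moving first.
- T → C plays Y (best of 14, 3, 15, 2); R gets 3.
- B → C plays Y (best of 8, 12, 15, 3); R gets 11.
R's induced payoffs are 3, 11, so R commits to B. Subgame-perfect outcome: (B, Y) with payoffs (11, 15).
Now find the simultaneous Nash equilibrium.
R's best replies: W→T; X→T; Y→B; Z→T.
C's best replies: T→Y; B→Y.
Only (B, Y) has each player best-responding; Nash payoffs (11, 15).
C earns 15 sequentially versus 15 at the Nash outcome: unchanged.

unchanged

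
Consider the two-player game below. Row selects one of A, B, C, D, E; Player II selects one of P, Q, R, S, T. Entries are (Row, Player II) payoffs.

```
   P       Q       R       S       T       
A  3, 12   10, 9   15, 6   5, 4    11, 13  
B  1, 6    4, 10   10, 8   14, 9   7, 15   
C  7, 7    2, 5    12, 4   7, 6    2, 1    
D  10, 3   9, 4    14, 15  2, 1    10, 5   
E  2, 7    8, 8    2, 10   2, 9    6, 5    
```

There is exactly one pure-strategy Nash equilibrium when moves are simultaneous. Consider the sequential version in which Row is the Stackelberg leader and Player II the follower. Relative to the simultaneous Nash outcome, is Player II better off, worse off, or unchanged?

Backward induction with Row moving first.
- A: Player II compares 12, 9, 6, 4, 13 and picks T; Row would get 11.
- B: Player II compares 6, 10, 8, 9, 15 and picks T; Row would get 7.
- C: Player II compares 7, 5, 4, 6, 1 and picks P; Row would get 7.
- D: Player II compares 3, 4, 15, 1, 5 and picks R; Row would get 14.
- E: Player II compares 7, 8, 10, 9, 5 and picks R; Row would get 2.
Maximizing over 11, 7, 7, 14, 2, Row chooses D. Subgame-perfect outcome: (D, R) with payoffs (14, 15).
For the simultaneous game, intersect best replies.
Row's best replies: P→D; Q→A; R→A; S→B; T→A.
Player II's best replies: A→T; B→T; C→P; D→R; E→R.
The unique mutual best reply is (A, T), giving (11, 13).
Player II earns 15 sequentially versus 13 at the Nash outcome: better off.

better off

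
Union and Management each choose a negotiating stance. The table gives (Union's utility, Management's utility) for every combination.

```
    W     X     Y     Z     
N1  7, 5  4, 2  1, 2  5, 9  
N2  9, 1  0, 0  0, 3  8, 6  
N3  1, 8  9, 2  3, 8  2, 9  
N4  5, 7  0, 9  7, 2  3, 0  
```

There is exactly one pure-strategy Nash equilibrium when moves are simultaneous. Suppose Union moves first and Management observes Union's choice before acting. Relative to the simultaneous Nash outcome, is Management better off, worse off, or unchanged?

unchanged

Solve by backward induction (Union leads).
- N1 → Management plays Z (best of 5, 2, 2, 9); Union gets 5.
- N2 → Management plays Z (best of 1, 0, 3, 6); Union gets 8.
- N3 → Management plays Z (best of 8, 2, 8, 9); Union gets 2.
- N4 → Management plays X (best of 7, 9, 2, 0); Union gets 0.
Union's induced payoffs are 5, 8, 2, 0, so Union commits to N2. Subgame-perfect outcome: (N2, Z) with payoffs (8, 6).
Now find the simultaneous Nash equilibrium.
Union's best replies: W→N2; X→N3; Y→N4; Z→N2.
Management's best replies: N1→Z; N2→Z; N3→Z; N4→X.
The unique mutual best reply is (N2, Z), giving (8, 6).
Management earns 6 sequentially versus 6 at the Nash outcome: unchanged.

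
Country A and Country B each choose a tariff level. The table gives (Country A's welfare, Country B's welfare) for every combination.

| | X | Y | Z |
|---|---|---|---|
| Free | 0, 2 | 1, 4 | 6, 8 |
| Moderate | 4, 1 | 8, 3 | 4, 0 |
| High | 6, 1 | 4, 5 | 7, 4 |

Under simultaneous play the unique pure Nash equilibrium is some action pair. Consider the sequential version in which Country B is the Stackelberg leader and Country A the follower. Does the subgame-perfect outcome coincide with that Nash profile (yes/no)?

no

Country A best-responds to each possible Country B move:
- X → Country A plays High (best of 0, 4, 6); Country B gets 1.
- Y → Country A plays Moderate (best of 1, 8, 4); Country B gets 3.
- Z → Country A plays High (best of 6, 4, 7); Country B gets 4.
Maximizing over 1, 3, 4, Country B chooses Z. Subgame-perfect outcome: (High, Z) with payoffs (7, 4).
Under simultaneous play:
Country A's best replies: X→High; Y→Moderate; Z→High.
Country B's best replies: Free→Z; Moderate→Y; High→Y.
The unique mutual best reply is (Moderate, Y), giving (8, 3).
Sequential outcome (High, Z) differs from the Nash profile (Moderate, Y).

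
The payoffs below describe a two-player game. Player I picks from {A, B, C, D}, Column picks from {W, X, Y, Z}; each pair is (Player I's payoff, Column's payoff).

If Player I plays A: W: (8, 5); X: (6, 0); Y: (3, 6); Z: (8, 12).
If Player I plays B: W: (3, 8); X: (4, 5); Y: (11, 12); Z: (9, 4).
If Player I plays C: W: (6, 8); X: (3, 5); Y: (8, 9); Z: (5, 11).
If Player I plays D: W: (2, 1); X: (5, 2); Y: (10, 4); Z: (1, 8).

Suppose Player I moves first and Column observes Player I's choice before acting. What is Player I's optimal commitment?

B

Backward induction with Player I moving first.
- A: BR = Z, leader payoff 8.
- B: BR = Y, leader payoff 11.
- C: BR = Z, leader payoff 5.
- D: BR = Z, leader payoff 1.
Among 8, 11, 5, 1, the best is 11 at B. Subgame-perfect outcome: (B, Y) with payoffs (11, 12).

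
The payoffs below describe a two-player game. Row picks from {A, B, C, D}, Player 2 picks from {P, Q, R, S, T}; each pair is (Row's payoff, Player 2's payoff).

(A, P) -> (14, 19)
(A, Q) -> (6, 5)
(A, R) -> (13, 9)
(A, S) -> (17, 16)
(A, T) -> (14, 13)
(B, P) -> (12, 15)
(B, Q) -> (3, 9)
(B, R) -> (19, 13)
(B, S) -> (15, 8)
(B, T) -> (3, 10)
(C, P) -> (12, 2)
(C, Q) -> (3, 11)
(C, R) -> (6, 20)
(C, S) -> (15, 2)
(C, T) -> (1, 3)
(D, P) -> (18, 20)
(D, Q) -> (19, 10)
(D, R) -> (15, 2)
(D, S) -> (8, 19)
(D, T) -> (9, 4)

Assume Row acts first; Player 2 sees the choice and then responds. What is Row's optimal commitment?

Backward induction with Row moving first.
- A → Player 2 plays P (best of 19, 5, 9, 16, 13); Row gets 14.
- B → Player 2 plays P (best of 15, 9, 13, 8, 10); Row gets 12.
- C → Player 2 plays R (best of 2, 11, 20, 2, 3); Row gets 6.
- D → Player 2 plays P (best of 20, 10, 2, 19, 4); Row gets 18.
Row's induced payoffs are 14, 12, 6, 18, so Row commits to D. Subgame-perfect outcome: (D, P) with payoffs (18, 20).

D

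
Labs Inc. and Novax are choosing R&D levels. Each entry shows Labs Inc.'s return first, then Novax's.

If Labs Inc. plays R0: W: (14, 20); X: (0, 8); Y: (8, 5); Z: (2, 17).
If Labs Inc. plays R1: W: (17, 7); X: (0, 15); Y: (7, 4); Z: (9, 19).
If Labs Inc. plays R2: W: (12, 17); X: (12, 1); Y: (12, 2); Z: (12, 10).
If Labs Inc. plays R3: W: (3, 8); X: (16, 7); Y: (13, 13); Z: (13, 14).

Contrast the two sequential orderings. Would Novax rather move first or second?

If Labs Inc. leads: Novax's best replies are R0→W, R1→Z, R2→W, R3→Z; Labs Inc.'s induced payoffs 14, 9, 12, 13; outcome (R0, W), payoffs (14, 20).
If Novax leads: Labs Inc.'s best replies are W→R1, X→R3, Y→R3, Z→R3; Novax's induced payoffs 7, 7, 13, 14; outcome (R3, Z), payoffs (13, 14).
Novax gets 14 moving first and 20 moving second, so Novax prefers to move second.

second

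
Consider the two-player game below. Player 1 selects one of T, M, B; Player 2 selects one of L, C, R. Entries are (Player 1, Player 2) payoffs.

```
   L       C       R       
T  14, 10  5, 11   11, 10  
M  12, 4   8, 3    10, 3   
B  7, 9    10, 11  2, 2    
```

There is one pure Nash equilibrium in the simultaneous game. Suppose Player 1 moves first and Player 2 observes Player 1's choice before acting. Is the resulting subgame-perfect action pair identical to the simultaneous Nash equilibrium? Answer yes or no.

no

Work backward from Player 2's decision.
- T → Player 2 plays C (best of 10, 11, 10); Player 1 gets 5.
- M → Player 2 plays L (best of 4, 3, 3); Player 1 gets 12.
- B → Player 2 plays C (best of 9, 11, 2); Player 1 gets 10.
Maximizing over 5, 12, 10, Player 1 chooses M. Subgame-perfect outcome: (M, L) with payoffs (12, 4).
Under simultaneous play:
Player 1's best replies: L→T; C→B; R→T.
Player 2's best replies: T→C; M→L; B→C.
Only (B, C) has each player best-responding; Nash payoffs (10, 11).
Sequential outcome (M, L) differs from the Nash profile (B, C).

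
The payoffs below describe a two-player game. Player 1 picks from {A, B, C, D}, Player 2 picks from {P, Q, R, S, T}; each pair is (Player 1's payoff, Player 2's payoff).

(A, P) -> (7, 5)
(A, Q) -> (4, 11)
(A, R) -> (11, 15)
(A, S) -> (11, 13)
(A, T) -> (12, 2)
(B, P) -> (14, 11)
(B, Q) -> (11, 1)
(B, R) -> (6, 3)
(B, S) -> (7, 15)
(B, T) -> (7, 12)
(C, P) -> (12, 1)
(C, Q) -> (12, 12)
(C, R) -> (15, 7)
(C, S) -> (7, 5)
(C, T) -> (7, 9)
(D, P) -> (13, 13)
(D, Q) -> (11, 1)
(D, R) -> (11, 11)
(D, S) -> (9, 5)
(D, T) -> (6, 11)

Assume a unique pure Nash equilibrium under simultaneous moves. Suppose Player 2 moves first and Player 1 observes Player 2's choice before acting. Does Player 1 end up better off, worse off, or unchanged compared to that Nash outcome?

Work backward from Player 1's decision.
- P: Player 1 compares 7, 14, 12, 13 and picks B; Player 2 would get 11.
- Q: Player 1 compares 4, 11, 12, 11 and picks C; Player 2 would get 12.
- R: Player 1 compares 11, 6, 15, 11 and picks C; Player 2 would get 7.
- S: Player 1 compares 11, 7, 7, 9 and picks A; Player 2 would get 13.
- T: Player 1 compares 12, 7, 7, 6 and picks A; Player 2 would get 2.
Player 2's induced payoffs are 11, 12, 7, 13, 2, so Player 2 commits to S. Subgame-perfect outcome: (A, S) with payoffs (11, 13).
Under simultaneous play:
Player 1's best replies: P→B; Q→C; R→C; S→A; T→A.
Player 2's best replies: A→R; B→S; C→Q; D→P.
Only (C, Q) has each player best-responding; Nash payoffs (12, 12).
Player 1 earns 11 sequentially versus 12 at the Nash outcome: worse off.

worse off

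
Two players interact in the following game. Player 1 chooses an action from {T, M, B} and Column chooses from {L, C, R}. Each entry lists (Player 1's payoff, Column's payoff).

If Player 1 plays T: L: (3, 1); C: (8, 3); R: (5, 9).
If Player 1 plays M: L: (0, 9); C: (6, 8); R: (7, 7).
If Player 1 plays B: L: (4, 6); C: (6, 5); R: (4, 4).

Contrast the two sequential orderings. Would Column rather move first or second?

second

If Player 1 leads: Column's best replies are T→R, M→L, B→L; Player 1's induced payoffs 5, 0, 4; outcome (T, R), payoffs (5, 9).
If Column leads: Player 1's best replies are L→B, C→T, R→M; Column's induced payoffs 6, 3, 7; outcome (M, R), payoffs (7, 7).
Column gets 7 moving first and 9 moving second, so Column prefers to move second.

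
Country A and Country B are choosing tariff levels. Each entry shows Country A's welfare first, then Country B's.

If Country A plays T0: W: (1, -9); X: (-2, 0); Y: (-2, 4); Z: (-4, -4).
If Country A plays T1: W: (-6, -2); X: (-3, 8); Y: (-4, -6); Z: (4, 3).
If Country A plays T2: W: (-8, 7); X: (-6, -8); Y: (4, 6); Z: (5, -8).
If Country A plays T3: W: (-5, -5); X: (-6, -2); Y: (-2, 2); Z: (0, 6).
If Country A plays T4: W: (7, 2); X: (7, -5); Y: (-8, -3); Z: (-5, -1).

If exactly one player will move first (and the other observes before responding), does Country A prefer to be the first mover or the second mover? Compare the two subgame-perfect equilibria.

first

If Country A leads: Country B's best replies are T0→Y, T1→X, T2→W, T3→Z, T4→W; Country A's induced payoffs -2, -3, -8, 0, 7; outcome (T4, W), payoffs (7, 2).
If Country B leads: Country A's best replies are W→T4, X→T4, Y→T2, Z→T2; Country B's induced payoffs 2, -5, 6, -8; outcome (T2, Y), payoffs (4, 6).
Country A gets 7 moving first and 4 moving second, so Country A prefers to move first.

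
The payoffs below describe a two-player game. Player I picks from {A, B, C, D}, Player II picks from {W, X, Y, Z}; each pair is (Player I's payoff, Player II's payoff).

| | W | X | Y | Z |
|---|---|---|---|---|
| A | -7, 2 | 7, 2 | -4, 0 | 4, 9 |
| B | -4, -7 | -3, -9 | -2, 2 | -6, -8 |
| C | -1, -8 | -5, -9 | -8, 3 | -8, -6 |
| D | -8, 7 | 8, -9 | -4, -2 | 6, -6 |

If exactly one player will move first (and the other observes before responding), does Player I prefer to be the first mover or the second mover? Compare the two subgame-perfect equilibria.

first

If Player I leads: Player II's best replies are A→Z, B→Y, C→Y, D→W; Player I's induced payoffs 4, -2, -8, -8; outcome (A, Z), payoffs (4, 9).
If Player II leads: Player I's best replies are W→C, X→D, Y→B, Z→D; Player II's induced payoffs -8, -9, 2, -6; outcome (B, Y), payoffs (-2, 2).
Player I gets 4 moving first and -2 moving second, so Player I prefers to move first.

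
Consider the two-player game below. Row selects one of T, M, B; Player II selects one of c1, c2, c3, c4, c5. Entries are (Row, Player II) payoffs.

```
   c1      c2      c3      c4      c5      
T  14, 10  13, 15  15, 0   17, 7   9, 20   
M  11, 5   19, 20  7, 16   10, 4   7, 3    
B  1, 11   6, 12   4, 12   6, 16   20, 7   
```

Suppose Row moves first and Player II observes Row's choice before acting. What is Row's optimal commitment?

M

Player II best-responds to each possible Row move:
- T: BR = c5, leader payoff 9.
- M: BR = c2, leader payoff 19.
- B: BR = c4, leader payoff 6.
Among 9, 19, 6, the best is 19 at M. Subgame-perfect outcome: (M, c2) with payoffs (19, 20).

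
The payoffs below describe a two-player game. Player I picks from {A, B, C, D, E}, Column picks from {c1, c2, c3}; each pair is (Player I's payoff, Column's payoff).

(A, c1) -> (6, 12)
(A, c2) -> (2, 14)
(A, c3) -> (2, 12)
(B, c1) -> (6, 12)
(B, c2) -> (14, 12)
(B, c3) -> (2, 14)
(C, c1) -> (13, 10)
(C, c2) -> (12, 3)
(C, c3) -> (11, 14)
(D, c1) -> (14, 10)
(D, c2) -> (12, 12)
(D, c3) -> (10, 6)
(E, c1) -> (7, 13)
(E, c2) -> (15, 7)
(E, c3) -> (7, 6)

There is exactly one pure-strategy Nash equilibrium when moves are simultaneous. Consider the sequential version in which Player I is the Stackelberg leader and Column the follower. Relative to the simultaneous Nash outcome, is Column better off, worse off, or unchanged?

worse off

Solve by backward induction (Player I leads).
- A: BR = c2, leader payoff 2.
- B: BR = c3, leader payoff 2.
- C: BR = c3, leader payoff 11.
- D: BR = c2, leader payoff 12.
- E: BR = c1, leader payoff 7.
Player I's induced payoffs are 2, 2, 11, 12, 7, so Player I commits to D. Subgame-perfect outcome: (D, c2) with payoffs (12, 12).
For the simultaneous game, intersect best replies.
Player I's best replies: c1→D; c2→E; c3→C.
Column's best replies: A→c2; B→c3; C→c3; D→c2; E→c1.
Only (C, c3) has each player best-responding; Nash payoffs (11, 14).
Column earns 12 sequentially versus 14 at the Nash outcome: worse off.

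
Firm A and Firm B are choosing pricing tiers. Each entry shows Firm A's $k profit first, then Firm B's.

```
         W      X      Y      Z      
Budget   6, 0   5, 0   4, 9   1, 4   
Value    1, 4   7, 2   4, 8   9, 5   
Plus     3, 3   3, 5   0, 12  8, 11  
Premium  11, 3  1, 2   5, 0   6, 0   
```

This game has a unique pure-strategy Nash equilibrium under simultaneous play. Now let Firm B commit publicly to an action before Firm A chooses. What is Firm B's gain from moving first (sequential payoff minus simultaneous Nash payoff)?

2

Backward induction with Firm B moving first.
- W: BR = Premium, leader payoff 3.
- X: BR = Value, leader payoff 2.
- Y: BR = Premium, leader payoff 0.
- Z: BR = Value, leader payoff 5.
Firm B's induced payoffs are 3, 2, 0, 5, so Firm B commits to Z. Subgame-perfect outcome: (Value, Z) with payoffs (9, 5).
Now find the simultaneous Nash equilibrium.
Firm A's best replies: W→Premium; X→Value; Y→Premium; Z→Value.
Firm B's best replies: Budget→Y; Value→Y; Plus→Y; Premium→W.
The unique mutual best reply is (Premium, W), giving (11, 3).
Firm B's commitment gain: 5 − 3 = 2.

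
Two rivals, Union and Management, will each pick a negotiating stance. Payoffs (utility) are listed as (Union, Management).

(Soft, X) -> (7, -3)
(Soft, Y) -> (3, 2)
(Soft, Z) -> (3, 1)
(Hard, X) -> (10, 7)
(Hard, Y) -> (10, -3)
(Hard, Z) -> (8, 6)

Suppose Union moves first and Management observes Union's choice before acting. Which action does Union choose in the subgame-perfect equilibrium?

Hard

Management best-responds to each possible Union move:
- Soft: Management compares -3, 2, 1 and picks Y; Union would get 3.
- Hard: Management compares 7, -3, 6 and picks X; Union would get 10.
Maximizing over 3, 10, Union chooses Hard. Subgame-perfect outcome: (Hard, X) with payoffs (10, 7).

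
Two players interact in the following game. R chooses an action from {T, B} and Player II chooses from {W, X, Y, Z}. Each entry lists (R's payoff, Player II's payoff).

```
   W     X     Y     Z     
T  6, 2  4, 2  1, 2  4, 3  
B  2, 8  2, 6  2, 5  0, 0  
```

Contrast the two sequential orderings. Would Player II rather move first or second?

first

If R leads: Player II's best replies are T→Z, B→W; R's induced payoffs 4, 2; outcome (T, Z), payoffs (4, 3).
If Player II leads: R's best replies are W→T, X→T, Y→B, Z→T; Player II's induced payoffs 2, 2, 5, 3; outcome (B, Y), payoffs (2, 5).
Player II gets 5 moving first and 3 moving second, so Player II prefers to move first.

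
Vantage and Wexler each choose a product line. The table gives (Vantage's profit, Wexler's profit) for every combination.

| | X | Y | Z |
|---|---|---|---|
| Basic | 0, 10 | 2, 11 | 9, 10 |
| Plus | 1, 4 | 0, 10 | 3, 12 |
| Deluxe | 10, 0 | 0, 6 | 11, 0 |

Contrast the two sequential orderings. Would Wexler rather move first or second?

second

If Vantage leads: Wexler's best replies are Basic→Y, Plus→Z, Deluxe→Y; Vantage's induced payoffs 2, 3, 0; outcome (Plus, Z), payoffs (3, 12).
If Wexler leads: Vantage's best replies are X→Deluxe, Y→Basic, Z→Deluxe; Wexler's induced payoffs 0, 11, 0; outcome (Basic, Y), payoffs (2, 11).
Wexler gets 11 moving first and 12 moving second, so Wexler prefers to move second.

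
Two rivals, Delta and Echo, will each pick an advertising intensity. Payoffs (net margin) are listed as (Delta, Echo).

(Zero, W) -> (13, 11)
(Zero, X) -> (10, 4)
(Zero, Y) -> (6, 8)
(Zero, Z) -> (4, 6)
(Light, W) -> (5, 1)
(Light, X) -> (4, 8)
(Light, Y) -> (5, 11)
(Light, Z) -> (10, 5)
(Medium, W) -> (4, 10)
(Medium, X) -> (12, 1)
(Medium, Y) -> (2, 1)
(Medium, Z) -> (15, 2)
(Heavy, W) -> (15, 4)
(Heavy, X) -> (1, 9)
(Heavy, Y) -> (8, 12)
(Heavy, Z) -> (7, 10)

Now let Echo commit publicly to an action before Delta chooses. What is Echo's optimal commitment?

Y

Solve by backward induction (Echo leads).
- W: BR = Heavy, leader payoff 4.
- X: BR = Medium, leader payoff 1.
- Y: BR = Heavy, leader payoff 12.
- Z: BR = Medium, leader payoff 2.
Among 4, 1, 12, 2, the best is 12 at Y. Subgame-perfect outcome: (Heavy, Y) with payoffs (8, 12).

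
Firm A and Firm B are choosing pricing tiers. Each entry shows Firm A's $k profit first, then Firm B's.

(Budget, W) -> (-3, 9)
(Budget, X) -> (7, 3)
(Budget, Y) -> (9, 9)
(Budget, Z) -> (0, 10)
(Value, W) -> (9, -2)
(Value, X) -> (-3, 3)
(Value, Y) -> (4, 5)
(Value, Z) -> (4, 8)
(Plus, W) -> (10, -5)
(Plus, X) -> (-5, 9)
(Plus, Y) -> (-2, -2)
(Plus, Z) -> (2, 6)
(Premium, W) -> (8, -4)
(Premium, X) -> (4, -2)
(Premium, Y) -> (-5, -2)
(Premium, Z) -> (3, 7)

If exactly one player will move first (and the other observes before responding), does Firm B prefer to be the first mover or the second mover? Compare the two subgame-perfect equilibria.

first

If Firm A leads: Firm B's best replies are Budget→Z, Value→Z, Plus→X, Premium→Z; Firm A's induced payoffs 0, 4, -5, 3; outcome (Value, Z), payoffs (4, 8).
If Firm B leads: Firm A's best replies are W→Plus, X→Budget, Y→Budget, Z→Value; Firm B's induced payoffs -5, 3, 9, 8; outcome (Budget, Y), payoffs (9, 9).
Firm B gets 9 moving first and 8 moving second, so Firm B prefers to move first.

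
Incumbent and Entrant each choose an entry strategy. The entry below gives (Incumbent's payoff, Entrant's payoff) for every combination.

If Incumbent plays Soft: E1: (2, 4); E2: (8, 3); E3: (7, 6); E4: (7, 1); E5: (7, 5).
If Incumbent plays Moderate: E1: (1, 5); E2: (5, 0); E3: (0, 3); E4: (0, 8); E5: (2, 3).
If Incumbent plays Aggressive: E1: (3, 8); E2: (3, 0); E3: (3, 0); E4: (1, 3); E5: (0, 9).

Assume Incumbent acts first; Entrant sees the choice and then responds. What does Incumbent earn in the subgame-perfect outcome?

Work backward from Entrant's decision.
- Soft: Entrant compares 4, 3, 6, 1, 5 and picks E3; Incumbent would get 7.
- Moderate: Entrant compares 5, 0, 3, 8, 3 and picks E4; Incumbent would get 0.
- Aggressive: Entrant compares 8, 0, 0, 3, 9 and picks E5; Incumbent would get 0.
Maximizing over 7, 0, 0, Incumbent chooses Soft. Subgame-perfect outcome: (Soft, E3) with payoffs (7, 6).

7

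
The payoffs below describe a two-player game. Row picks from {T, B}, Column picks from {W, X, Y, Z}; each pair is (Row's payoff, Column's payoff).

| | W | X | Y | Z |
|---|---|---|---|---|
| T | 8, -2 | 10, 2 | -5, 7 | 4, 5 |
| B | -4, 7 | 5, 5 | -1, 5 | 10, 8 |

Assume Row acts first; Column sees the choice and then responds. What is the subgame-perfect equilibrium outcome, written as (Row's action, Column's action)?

(B, Z)

Column best-responds to each possible Row move:
- T: BR = Y, leader payoff -5.
- B: BR = Z, leader payoff 10.
Row's induced payoffs are -5, 10, so Row commits to B. Subgame-perfect outcome: (B, Z) with payoffs (10, 8).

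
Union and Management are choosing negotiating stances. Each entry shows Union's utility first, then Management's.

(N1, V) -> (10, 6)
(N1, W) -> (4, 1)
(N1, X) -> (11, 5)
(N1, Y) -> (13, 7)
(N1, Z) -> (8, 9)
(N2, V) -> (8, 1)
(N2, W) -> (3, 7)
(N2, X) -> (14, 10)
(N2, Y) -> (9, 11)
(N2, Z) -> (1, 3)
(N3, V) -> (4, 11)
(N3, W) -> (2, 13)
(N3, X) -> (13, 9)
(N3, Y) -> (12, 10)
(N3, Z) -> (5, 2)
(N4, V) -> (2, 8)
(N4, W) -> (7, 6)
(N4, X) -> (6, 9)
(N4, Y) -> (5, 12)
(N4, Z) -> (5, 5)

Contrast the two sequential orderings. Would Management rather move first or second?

second

If Union leads: Management's best replies are N1→Z, N2→Y, N3→W, N4→Y; Union's induced payoffs 8, 9, 2, 5; outcome (N2, Y), payoffs (9, 11).
If Management leads: Union's best replies are V→N1, W→N4, X→N2, Y→N1, Z→N1; Management's induced payoffs 6, 6, 10, 7, 9; outcome (N2, X), payoffs (14, 10).
Management gets 10 moving first and 11 moving second, so Management prefers to move second.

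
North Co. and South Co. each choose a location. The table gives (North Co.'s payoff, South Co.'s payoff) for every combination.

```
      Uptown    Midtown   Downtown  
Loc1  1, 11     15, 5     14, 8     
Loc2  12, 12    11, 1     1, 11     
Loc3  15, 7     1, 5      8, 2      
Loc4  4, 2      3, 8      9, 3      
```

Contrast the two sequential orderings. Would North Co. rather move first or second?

first

If North Co. leads: South Co.'s best replies are Loc1→Uptown, Loc2→Uptown, Loc3→Uptown, Loc4→Midtown; North Co.'s induced payoffs 1, 12, 15, 3; outcome (Loc3, Uptown), payoffs (15, 7).
If South Co. leads: North Co.'s best replies are Uptown→Loc3, Midtown→Loc1, Downtown→Loc1; South Co.'s induced payoffs 7, 5, 8; outcome (Loc1, Downtown), payoffs (14, 8).
North Co. gets 15 moving first and 14 moving second, so North Co. prefers to move first.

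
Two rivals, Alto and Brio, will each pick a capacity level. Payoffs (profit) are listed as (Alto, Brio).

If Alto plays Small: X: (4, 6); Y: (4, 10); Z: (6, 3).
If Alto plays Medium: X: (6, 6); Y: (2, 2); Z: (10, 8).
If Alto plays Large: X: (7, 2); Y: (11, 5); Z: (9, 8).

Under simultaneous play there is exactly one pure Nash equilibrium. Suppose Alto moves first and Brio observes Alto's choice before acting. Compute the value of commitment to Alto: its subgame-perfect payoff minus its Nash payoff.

Work backward from Brio's decision.
- Small: BR = Y, leader payoff 4.
- Medium: BR = Z, leader payoff 10.
- Large: BR = Z, leader payoff 9.
Among 4, 10, 9, the best is 10 at Medium. Subgame-perfect outcome: (Medium, Z) with payoffs (10, 8).
For the simultaneous game, intersect best replies.
Alto's best replies: X→Large; Y→Large; Z→Medium.
Brio's best replies: Small→Y; Medium→Z; Large→Z.
The unique mutual best reply is (Medium, Z), giving (10, 8).
Alto's commitment gain: 10 − 10 = 0.

0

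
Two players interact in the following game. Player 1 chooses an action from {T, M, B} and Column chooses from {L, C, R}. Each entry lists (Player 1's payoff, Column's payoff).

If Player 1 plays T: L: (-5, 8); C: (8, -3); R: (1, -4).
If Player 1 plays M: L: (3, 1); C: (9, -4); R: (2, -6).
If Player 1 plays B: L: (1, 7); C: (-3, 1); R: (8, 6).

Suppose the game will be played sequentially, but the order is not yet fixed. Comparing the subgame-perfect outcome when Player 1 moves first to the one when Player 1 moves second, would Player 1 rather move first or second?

If Player 1 leads: Column's best replies are T→L, M→L, B→L; Player 1's induced payoffs -5, 3, 1; outcome (M, L), payoffs (3, 1).
If Column leads: Player 1's best replies are L→M, C→M, R→B; Column's induced payoffs 1, -4, 6; outcome (B, R), payoffs (8, 6).
Player 1 gets 3 moving first and 8 moving second, so Player 1 prefers to move second.

second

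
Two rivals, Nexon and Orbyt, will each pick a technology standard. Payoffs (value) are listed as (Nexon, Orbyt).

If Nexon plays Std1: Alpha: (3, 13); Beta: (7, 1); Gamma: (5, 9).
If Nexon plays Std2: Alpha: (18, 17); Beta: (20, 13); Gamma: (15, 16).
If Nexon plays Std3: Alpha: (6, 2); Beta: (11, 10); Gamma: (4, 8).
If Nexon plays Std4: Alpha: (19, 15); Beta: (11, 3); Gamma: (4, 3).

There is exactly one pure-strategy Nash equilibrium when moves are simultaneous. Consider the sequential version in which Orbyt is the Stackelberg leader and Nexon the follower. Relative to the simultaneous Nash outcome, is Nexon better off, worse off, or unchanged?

worse off

Solve by backward induction (Orbyt leads).
- Alpha: BR = Std4, leader payoff 15.
- Beta: BR = Std2, leader payoff 13.
- Gamma: BR = Std2, leader payoff 16.
Among 15, 13, 16, the best is 16 at Gamma. Subgame-perfect outcome: (Std2, Gamma) with payoffs (15, 16).
For the simultaneous game, intersect best replies.
Nexon's best replies: Alpha→Std4; Beta→Std2; Gamma→Std2.
Orbyt's best replies: Std1→Alpha; Std2→Alpha; Std3→Beta; Std4→Alpha.
The unique mutual best reply is (Std4, Alpha), giving (19, 15).
Nexon earns 15 sequentially versus 19 at the Nash outcome: worse off.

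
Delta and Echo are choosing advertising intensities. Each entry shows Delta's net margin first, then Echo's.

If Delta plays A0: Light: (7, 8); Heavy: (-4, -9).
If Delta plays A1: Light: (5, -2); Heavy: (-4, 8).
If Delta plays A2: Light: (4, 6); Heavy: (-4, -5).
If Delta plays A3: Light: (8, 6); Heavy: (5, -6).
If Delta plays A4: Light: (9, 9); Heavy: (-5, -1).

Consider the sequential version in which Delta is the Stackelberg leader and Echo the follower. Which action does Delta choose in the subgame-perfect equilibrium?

A4

Work backward from Echo's decision.
- A0 → Echo plays Light (best of 8, -9); Delta gets 7.
- A1 → Echo plays Heavy (best of -2, 8); Delta gets -4.
- A2 → Echo plays Light (best of 6, -5); Delta gets 4.
- A3 → Echo plays Light (best of 6, -6); Delta gets 8.
- A4 → Echo plays Light (best of 9, -1); Delta gets 9.
Among 7, -4, 4, 8, 9, the best is 9 at A4. Subgame-perfect outcome: (A4, Light) with payoffs (9, 9).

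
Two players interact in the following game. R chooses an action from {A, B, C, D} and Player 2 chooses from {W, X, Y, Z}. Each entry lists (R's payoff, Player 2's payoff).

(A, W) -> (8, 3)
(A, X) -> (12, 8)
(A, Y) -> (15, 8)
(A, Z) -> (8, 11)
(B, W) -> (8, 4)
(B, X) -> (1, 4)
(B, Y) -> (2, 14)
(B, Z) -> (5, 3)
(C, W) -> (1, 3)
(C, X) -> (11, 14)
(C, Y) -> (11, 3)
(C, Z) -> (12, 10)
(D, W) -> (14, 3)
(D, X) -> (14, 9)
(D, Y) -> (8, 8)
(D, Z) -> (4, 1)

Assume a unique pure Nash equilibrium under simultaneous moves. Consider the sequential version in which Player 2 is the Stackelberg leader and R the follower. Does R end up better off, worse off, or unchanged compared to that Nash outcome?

worse off

Backward induction with Player 2 moving first.
- W: R compares 8, 8, 1, 14 and picks D; Player 2 would get 3.
- X: R compares 12, 1, 11, 14 and picks D; Player 2 would get 9.
- Y: R compares 15, 2, 11, 8 and picks A; Player 2 would get 8.
- Z: R compares 8, 5, 12, 4 and picks C; Player 2 would get 10.
Player 2's induced payoffs are 3, 9, 8, 10, so Player 2 commits to Z. Subgame-perfect outcome: (C, Z) with payoffs (12, 10).
Now find the simultaneous Nash equilibrium.
R's best replies: W→D; X→D; Y→A; Z→C.
Player 2's best replies: A→Z; B→Y; C→X; D→X.
Only (D, X) has each player best-responding; Nash payoffs (14, 9).
R earns 12 sequentially versus 14 at the Nash outcome: worse off.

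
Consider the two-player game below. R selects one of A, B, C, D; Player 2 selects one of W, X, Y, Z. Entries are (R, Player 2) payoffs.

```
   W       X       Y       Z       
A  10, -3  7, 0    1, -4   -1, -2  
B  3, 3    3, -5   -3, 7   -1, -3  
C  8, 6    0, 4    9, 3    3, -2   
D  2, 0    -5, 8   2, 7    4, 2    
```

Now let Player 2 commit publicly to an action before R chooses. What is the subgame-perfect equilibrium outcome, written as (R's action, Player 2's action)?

R best-responds to each possible Player 2 move:
- W: R compares 10, 3, 8, 2 and picks A; Player 2 would get -3.
- X: R compares 7, 3, 0, -5 and picks A; Player 2 would get 0.
- Y: R compares 1, -3, 9, 2 and picks C; Player 2 would get 3.
- Z: R compares -1, -1, 3, 4 and picks D; Player 2 would get 2.
Among -3, 0, 3, 2, the best is 3 at Y. Subgame-perfect outcome: (C, Y) with payoffs (9, 3).

(C, Y)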